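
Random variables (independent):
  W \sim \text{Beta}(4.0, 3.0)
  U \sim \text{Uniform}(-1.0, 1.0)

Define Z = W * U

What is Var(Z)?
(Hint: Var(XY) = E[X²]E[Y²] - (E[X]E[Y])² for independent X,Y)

Var(XY) = E[X²]E[Y²] - (E[X]E[Y])²
E[W] = 0.57142857, Var(W) = 0.030612245
E[U] = 0, Var(U) = 0.33333333
E[W²] = 0.030612245 + 0.57142857² = 0.35714286
E[U²] = 0.33333333 + 0² = 0.33333333
Var(Z) = 0.35714286*0.33333333 - (0.57142857*0)²
= 0.11904762 - 0 = 0.11904762

0.11904762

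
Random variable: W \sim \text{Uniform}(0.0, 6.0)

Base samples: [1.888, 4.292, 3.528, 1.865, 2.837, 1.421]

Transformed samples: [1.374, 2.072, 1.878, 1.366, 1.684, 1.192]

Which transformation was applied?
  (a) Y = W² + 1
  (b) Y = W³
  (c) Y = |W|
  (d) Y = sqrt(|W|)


Checking option (d) Y = sqrt(|W|):
  W = 1.888 -> Y = 1.374 ✓
  W = 4.292 -> Y = 2.072 ✓
  W = 3.528 -> Y = 1.878 ✓
All samples match this transformation.

(d) sqrt(|W|)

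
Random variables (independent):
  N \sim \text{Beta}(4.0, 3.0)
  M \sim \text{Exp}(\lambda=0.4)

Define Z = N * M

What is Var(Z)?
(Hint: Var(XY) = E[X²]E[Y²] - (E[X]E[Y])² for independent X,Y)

Var(XY) = E[X²]E[Y²] - (E[X]E[Y])²
E[N] = 0.57142857, Var(N) = 0.030612245
E[M] = 2.5, Var(M) = 6.25
E[N²] = 0.030612245 + 0.57142857² = 0.35714286
E[M²] = 6.25 + 2.5² = 12.5
Var(Z) = 0.35714286*12.5 - (0.57142857*2.5)²
= 4.4642857 - 2.0408163 = 2.4234694

2.4234694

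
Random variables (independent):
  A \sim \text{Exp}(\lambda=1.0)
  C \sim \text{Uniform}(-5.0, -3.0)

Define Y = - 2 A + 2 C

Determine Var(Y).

For independent RVs: Var(aX + bY) = a²Var(X) + b²Var(Y)
Var(A) = 1
Var(C) = 0.33333333
Var(Y) = (-2)²*1 + 2²*0.33333333
= 4*1 + 4*0.33333333 = 5.3333333

5.3333333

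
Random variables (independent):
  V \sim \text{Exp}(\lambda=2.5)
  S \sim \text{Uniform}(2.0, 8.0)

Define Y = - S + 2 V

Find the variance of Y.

For independent RVs: Var(aX + bY) = a²Var(X) + b²Var(Y)
Var(V) = 0.16
Var(S) = 3
Var(Y) = 2²*0.16 + (-1)²*3
= 4*0.16 + 1*3 = 3.64

3.64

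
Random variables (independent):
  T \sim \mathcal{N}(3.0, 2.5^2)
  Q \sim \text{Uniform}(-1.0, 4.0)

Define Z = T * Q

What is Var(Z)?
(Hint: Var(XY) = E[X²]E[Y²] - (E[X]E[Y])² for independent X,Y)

Var(XY) = E[X²]E[Y²] - (E[X]E[Y])²
E[T] = 3, Var(T) = 6.25
E[Q] = 1.5, Var(Q) = 2.0833333
E[T²] = 6.25 + 3² = 15.25
E[Q²] = 2.0833333 + 1.5² = 4.3333333
Var(Z) = 15.25*4.3333333 - (3*1.5)²
= 66.083333 - 20.25 = 45.833333

45.833333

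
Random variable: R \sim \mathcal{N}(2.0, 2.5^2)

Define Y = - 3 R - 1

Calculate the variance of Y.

For Y = aR + b: Var(Y) = a² * Var(R)
Var(R) = 2.5^2 = 6.25
Var(Y) = (-3)² * 6.25 = 9 * 6.25 = 56.25

56.25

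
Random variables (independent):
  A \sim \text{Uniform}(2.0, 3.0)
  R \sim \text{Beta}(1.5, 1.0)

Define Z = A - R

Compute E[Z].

E[Z] = 1*E[A] - 1*E[R]
E[A] = 2.5
E[R] = 0.6
E[Z] = 1*2.5 - 1*0.6 = 1.9

1.9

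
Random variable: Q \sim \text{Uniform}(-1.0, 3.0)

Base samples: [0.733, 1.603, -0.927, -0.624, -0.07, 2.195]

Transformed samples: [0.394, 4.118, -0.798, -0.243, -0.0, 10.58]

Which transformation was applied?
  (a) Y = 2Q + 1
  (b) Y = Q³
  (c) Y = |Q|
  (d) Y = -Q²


Checking option (b) Y = Q³:
  Q = 0.733 -> Y = 0.394 ✓
  Q = 1.603 -> Y = 4.118 ✓
  Q = -0.927 -> Y = -0.798 ✓
All samples match this transformation.

(b) Q³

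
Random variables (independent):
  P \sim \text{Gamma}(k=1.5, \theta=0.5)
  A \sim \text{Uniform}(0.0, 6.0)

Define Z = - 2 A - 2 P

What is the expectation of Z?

E[Z] = -2*E[P] - 2*E[A]
E[P] = 0.75
E[A] = 3
E[Z] = -2*0.75 - 2*3 = -7.5

-7.5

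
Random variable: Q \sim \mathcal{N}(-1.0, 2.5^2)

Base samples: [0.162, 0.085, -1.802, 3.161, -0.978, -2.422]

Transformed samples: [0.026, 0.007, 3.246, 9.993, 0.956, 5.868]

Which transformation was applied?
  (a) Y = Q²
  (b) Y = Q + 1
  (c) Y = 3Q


Checking option (a) Y = Q²:
  Q = 0.162 -> Y = 0.026 ✓
  Q = 0.085 -> Y = 0.007 ✓
  Q = -1.802 -> Y = 3.246 ✓
All samples match this transformation.

(a) Q²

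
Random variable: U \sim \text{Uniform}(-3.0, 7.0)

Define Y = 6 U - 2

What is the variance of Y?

For Y = aU + b: Var(Y) = a² * Var(U)
Var(U) = (7 + 3)^2/12 = 8.3333333
Var(Y) = 6² * 8.3333333 = 36 * 8.3333333 = 300

300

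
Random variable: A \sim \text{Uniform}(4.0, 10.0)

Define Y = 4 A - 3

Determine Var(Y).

For Y = aA + b: Var(Y) = a² * Var(A)
Var(A) = (10 - 4)^2/12 = 3
Var(Y) = 4² * 3 = 16 * 3 = 48

48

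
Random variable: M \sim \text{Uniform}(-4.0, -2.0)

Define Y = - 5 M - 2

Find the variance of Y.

For Y = aM + b: Var(Y) = a² * Var(M)
Var(M) = (-2 + 4)^2/12 = 0.33333333
Var(Y) = (-5)² * 0.33333333 = 25 * 0.33333333 = 8.3333333

8.3333333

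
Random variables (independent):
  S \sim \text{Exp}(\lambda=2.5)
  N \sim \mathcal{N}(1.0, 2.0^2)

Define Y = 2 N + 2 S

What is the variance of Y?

For independent RVs: Var(aX + bY) = a²Var(X) + b²Var(Y)
Var(S) = 0.16
Var(N) = 4
Var(Y) = 2²*0.16 + 2²*4
= 4*0.16 + 4*4 = 16.64

16.64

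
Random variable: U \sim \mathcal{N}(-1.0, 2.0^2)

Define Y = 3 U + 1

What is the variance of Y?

For Y = aU + b: Var(Y) = a² * Var(U)
Var(U) = 2.0^2 = 4
Var(Y) = 3² * 4 = 9 * 4 = 36

36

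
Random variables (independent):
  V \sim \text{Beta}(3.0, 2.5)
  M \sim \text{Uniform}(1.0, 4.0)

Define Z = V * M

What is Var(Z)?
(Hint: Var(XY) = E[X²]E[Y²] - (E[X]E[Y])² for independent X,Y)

Var(XY) = E[X²]E[Y²] - (E[X]E[Y])²
E[V] = 0.54545455, Var(V) = 0.038143675
E[M] = 2.5, Var(M) = 0.75
E[V²] = 0.038143675 + 0.54545455² = 0.33566434
E[M²] = 0.75 + 2.5² = 7
Var(Z) = 0.33566434*7 - (0.54545455*2.5)²
= 2.3496503 - 1.8595041 = 0.49014622

0.49014622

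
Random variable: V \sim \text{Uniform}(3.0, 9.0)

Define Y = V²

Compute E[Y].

Using E[X²] = Var(X) + (E[X])²:
E[V] = 6
Var(V) = (9 - 3)^2/12 = 3
E[V²] = 3 + 6² = 3 + 36 = 39

39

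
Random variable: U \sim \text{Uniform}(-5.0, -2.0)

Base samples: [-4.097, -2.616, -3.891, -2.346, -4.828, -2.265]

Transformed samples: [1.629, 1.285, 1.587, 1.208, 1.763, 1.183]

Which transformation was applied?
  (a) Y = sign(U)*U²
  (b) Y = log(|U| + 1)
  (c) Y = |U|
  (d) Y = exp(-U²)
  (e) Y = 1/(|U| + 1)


Checking option (b) Y = log(|U| + 1):
  U = -4.097 -> Y = 1.629 ✓
  U = -2.616 -> Y = 1.285 ✓
  U = -3.891 -> Y = 1.587 ✓
All samples match this transformation.

(b) log(|U| + 1)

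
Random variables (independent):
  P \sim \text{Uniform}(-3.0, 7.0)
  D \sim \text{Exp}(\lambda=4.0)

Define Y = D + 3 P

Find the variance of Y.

For independent RVs: Var(aX + bY) = a²Var(X) + b²Var(Y)
Var(P) = 8.3333333
Var(D) = 0.0625
Var(Y) = 3²*8.3333333 + 1²*0.0625
= 9*8.3333333 + 1*0.0625 = 75.0625

75.0625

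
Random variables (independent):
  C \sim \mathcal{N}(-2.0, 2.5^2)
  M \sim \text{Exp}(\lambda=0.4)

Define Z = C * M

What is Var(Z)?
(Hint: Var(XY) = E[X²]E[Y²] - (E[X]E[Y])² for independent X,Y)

Var(XY) = E[X²]E[Y²] - (E[X]E[Y])²
E[C] = -2, Var(C) = 6.25
E[M] = 2.5, Var(M) = 6.25
E[C²] = 6.25 + (-2)² = 10.25
E[M²] = 6.25 + 2.5² = 12.5
Var(Z) = 10.25*12.5 - (-2*2.5)²
= 128.125 - 25 = 103.125

103.125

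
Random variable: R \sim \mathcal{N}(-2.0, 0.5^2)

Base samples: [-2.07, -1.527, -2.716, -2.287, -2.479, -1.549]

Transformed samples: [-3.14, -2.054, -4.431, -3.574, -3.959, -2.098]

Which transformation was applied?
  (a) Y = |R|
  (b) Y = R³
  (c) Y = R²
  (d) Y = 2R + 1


Checking option (d) Y = 2R + 1:
  R = -2.07 -> Y = -3.14 ✓
  R = -1.527 -> Y = -2.054 ✓
  R = -2.716 -> Y = -4.431 ✓
All samples match this transformation.

(d) 2R + 1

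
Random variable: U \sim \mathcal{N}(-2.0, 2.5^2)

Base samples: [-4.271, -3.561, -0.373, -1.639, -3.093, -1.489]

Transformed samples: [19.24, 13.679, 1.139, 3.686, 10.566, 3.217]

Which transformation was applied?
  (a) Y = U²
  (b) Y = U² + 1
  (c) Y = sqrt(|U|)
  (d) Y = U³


Checking option (b) Y = U² + 1:
  U = -4.271 -> Y = 19.24 ✓
  U = -3.561 -> Y = 13.679 ✓
  U = -0.373 -> Y = 1.139 ✓
All samples match this transformation.

(b) U² + 1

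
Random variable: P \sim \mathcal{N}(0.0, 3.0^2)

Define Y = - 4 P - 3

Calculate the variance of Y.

For Y = aP + b: Var(Y) = a² * Var(P)
Var(P) = 3.0^2 = 9
Var(Y) = (-4)² * 9 = 16 * 9 = 144

144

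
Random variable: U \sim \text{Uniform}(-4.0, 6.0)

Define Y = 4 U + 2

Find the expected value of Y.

For Y = 4U + 2:
E[Y] = 4 * E[U] + 2
E[U] = (-4 + 6)/2 = 1
E[Y] = 4 * 1 + 2 = 6

6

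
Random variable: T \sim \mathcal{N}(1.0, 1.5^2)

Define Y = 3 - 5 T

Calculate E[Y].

For Y = -5T + 3:
E[Y] = -5 * E[T] + 3
E[T] = 1.0 = 1
E[Y] = -5 * 1 + 3 = -2

-2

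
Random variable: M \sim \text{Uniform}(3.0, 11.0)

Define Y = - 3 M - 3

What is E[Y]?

For Y = -3M - 3:
E[Y] = -3 * E[M] - 3
E[M] = (3 + 11)/2 = 7
E[Y] = -3 * 7 - 3 = -24

-24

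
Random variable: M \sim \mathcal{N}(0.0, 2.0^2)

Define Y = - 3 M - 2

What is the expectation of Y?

For Y = -3M - 2:
E[Y] = -3 * E[M] - 2
E[M] = 0.0 = 0
E[Y] = -3 * 0 - 2 = -2

-2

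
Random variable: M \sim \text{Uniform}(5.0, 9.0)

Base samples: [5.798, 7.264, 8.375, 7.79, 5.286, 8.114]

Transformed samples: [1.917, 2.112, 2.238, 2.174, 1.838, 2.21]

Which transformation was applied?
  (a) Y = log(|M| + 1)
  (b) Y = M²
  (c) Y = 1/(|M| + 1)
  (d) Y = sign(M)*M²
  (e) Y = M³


Checking option (a) Y = log(|M| + 1):
  M = 5.798 -> Y = 1.917 ✓
  M = 7.264 -> Y = 2.112 ✓
  M = 8.375 -> Y = 2.238 ✓
All samples match this transformation.

(a) log(|M| + 1)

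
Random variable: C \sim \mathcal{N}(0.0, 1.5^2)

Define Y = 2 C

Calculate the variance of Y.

For Y = aC + b: Var(Y) = a² * Var(C)
Var(C) = 1.5^2 = 2.25
Var(Y) = 2² * 2.25 = 4 * 2.25 = 9

9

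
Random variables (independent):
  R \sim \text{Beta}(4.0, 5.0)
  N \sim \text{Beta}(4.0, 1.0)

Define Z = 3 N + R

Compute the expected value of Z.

E[Z] = 1*E[R] + 3*E[N]
E[R] = 0.44444444
E[N] = 0.8
E[Z] = 1*0.44444444 + 3*0.8 = 2.8444444

2.8444444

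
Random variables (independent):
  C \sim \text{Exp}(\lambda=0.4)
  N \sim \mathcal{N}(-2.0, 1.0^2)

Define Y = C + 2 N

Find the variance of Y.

For independent RVs: Var(aX + bY) = a²Var(X) + b²Var(Y)
Var(C) = 6.25
Var(N) = 1
Var(Y) = 1²*6.25 + 2²*1
= 1*6.25 + 4*1 = 10.25

10.25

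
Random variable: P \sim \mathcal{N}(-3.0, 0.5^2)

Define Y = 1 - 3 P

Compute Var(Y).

For Y = aP + b: Var(Y) = a² * Var(P)
Var(P) = 0.5^2 = 0.25
Var(Y) = (-3)² * 0.25 = 9 * 0.25 = 2.25

2.25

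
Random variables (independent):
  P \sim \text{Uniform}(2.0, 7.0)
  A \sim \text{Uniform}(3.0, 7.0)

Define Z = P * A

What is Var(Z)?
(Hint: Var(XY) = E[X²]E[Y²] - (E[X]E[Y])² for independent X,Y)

Var(XY) = E[X²]E[Y²] - (E[X]E[Y])²
E[P] = 4.5, Var(P) = 2.0833333
E[A] = 5, Var(A) = 1.3333333
E[P²] = 2.0833333 + 4.5² = 22.333333
E[A²] = 1.3333333 + 5² = 26.333333
Var(Z) = 22.333333*26.333333 - (4.5*5)²
= 588.11111 - 506.25 = 81.861111

81.861111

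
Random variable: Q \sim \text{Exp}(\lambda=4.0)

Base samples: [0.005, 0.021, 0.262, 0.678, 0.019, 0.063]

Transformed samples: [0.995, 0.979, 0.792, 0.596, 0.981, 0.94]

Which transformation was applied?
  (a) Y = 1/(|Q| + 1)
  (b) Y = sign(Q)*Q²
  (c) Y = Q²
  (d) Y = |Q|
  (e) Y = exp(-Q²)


Checking option (a) Y = 1/(|Q| + 1):
  Q = 0.005 -> Y = 0.995 ✓
  Q = 0.021 -> Y = 0.979 ✓
  Q = 0.262 -> Y = 0.792 ✓
All samples match this transformation.

(a) 1/(|Q| + 1)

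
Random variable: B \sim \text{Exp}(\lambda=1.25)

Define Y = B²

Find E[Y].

Using E[X²] = Var(X) + (E[X])²:
E[B] = 0.8
Var(B) = 1/1.25^2 = 0.64
E[B²] = 0.64 + 0.8² = 0.64 + 0.64 = 1.28

1.28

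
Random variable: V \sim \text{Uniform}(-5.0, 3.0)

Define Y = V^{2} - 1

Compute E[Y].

E[Y] = 1*E[V²] - 1
E[V] = -1
E[V²] = Var(V) + (E[V])² = 5.3333333 + 1 = 6.3333333
E[Y] = 1*6.3333333 - 1 = 5.3333333

5.3333333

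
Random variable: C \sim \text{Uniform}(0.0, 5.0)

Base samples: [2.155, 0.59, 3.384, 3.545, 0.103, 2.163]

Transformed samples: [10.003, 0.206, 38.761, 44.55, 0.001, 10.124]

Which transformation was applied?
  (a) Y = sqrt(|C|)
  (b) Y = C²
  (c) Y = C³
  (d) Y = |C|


Checking option (c) Y = C³:
  C = 2.155 -> Y = 10.003 ✓
  C = 0.59 -> Y = 0.206 ✓
  C = 3.384 -> Y = 38.761 ✓
All samples match this transformation.

(c) C³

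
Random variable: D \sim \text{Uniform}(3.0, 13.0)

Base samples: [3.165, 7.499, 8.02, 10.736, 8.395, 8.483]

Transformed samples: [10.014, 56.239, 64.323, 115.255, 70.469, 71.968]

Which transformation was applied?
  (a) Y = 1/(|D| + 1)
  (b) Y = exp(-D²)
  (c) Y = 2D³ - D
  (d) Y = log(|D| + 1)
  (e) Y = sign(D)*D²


Checking option (e) Y = sign(D)*D²:
  D = 3.165 -> Y = 10.014 ✓
  D = 7.499 -> Y = 56.239 ✓
  D = 8.02 -> Y = 64.323 ✓
All samples match this transformation.

(e) sign(D)*D²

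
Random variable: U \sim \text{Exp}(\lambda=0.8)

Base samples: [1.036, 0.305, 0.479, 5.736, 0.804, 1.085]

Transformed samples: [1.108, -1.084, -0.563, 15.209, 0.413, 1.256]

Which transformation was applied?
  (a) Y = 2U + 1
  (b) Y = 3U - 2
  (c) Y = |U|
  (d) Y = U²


Checking option (b) Y = 3U - 2:
  U = 1.036 -> Y = 1.108 ✓
  U = 0.305 -> Y = -1.084 ✓
  U = 0.479 -> Y = -0.563 ✓
All samples match this transformation.

(b) 3U - 2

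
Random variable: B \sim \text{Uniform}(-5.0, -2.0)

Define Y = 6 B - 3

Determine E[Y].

For Y = 6B - 3:
E[Y] = 6 * E[B] - 3
E[B] = (-5 - 2)/2 = -3.5
E[Y] = 6 * (-3.5) - 3 = -24

-24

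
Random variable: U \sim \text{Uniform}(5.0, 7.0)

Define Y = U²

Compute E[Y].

Using E[X²] = Var(X) + (E[X])²:
E[U] = 6
Var(U) = (7 - 5)^2/12 = 0.33333333
E[U²] = 0.33333333 + 6² = 0.33333333 + 36 = 36.333333

36.333333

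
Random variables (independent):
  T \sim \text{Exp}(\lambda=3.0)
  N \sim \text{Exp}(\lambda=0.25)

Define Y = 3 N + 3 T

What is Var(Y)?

For independent RVs: Var(aX + bY) = a²Var(X) + b²Var(Y)
Var(T) = 0.11111111
Var(N) = 16
Var(Y) = 3²*0.11111111 + 3²*16
= 9*0.11111111 + 9*16 = 145

145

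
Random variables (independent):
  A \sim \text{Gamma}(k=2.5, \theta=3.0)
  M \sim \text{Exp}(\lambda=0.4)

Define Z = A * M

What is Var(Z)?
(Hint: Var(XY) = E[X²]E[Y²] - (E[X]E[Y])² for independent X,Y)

Var(XY) = E[X²]E[Y²] - (E[X]E[Y])²
E[A] = 7.5, Var(A) = 22.5
E[M] = 2.5, Var(M) = 6.25
E[A²] = 22.5 + 7.5² = 78.75
E[M²] = 6.25 + 2.5² = 12.5
Var(Z) = 78.75*12.5 - (7.5*2.5)²
= 984.375 - 351.5625 = 632.8125

632.8125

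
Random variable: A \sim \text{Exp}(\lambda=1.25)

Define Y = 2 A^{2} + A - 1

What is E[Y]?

E[Y] = 2*E[A²] + 1*E[A] - 1
E[A] = 0.8
E[A²] = Var(A) + (E[A])² = 0.64 + 0.64 = 1.28
E[Y] = 2*1.28 + 1*0.8 - 1 = 2.36

2.36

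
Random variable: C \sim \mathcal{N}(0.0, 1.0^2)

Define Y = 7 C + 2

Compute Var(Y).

For Y = aC + b: Var(Y) = a² * Var(C)
Var(C) = 1.0^2 = 1
Var(Y) = 7² * 1 = 49 * 1 = 49

49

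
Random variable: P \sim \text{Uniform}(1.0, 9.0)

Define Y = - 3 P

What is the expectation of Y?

For Y = -3P:
E[Y] = -3 * E[P]
E[P] = (1 + 9)/2 = 5
E[Y] = -3 * 5 = -15

-15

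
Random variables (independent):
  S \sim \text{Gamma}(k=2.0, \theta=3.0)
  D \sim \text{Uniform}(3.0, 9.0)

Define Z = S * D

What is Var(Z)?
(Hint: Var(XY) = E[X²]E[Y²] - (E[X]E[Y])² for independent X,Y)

Var(XY) = E[X²]E[Y²] - (E[X]E[Y])²
E[S] = 6, Var(S) = 18
E[D] = 6, Var(D) = 3
E[S²] = 18 + 6² = 54
E[D²] = 3 + 6² = 39
Var(Z) = 54*39 - (6*6)²
= 2106 - 1296 = 810

810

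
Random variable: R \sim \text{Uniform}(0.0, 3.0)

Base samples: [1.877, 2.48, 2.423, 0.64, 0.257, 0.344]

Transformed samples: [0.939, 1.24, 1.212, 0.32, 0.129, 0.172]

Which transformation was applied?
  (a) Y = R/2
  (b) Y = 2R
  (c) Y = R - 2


Checking option (a) Y = R/2:
  R = 1.877 -> Y = 0.939 ✓
  R = 2.48 -> Y = 1.24 ✓
  R = 2.423 -> Y = 1.212 ✓
All samples match this transformation.

(a) R/2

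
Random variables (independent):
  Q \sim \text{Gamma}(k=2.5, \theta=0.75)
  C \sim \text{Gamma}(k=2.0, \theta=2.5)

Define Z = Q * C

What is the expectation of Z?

For independent RVs: E[XY] = E[X]*E[Y]
E[Q] = 1.875
E[C] = 5
E[Z] = 1.875 * 5 = 9.375

9.375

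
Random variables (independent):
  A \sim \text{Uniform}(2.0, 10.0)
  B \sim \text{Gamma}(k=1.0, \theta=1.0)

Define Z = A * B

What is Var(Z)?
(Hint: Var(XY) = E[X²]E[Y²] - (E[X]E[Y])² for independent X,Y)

Var(XY) = E[X²]E[Y²] - (E[X]E[Y])²
E[A] = 6, Var(A) = 5.3333333
E[B] = 1, Var(B) = 1
E[A²] = 5.3333333 + 6² = 41.333333
E[B²] = 1 + 1² = 2
Var(Z) = 41.333333*2 - (6*1)²
= 82.666667 - 36 = 46.666667

46.666667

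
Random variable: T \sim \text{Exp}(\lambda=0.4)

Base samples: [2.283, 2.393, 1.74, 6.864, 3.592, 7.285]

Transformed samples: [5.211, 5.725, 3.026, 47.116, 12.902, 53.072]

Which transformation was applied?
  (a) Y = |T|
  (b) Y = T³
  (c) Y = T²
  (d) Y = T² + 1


Checking option (c) Y = T²:
  T = 2.283 -> Y = 5.211 ✓
  T = 2.393 -> Y = 5.725 ✓
  T = 1.74 -> Y = 3.026 ✓
All samples match this transformation.

(c) T²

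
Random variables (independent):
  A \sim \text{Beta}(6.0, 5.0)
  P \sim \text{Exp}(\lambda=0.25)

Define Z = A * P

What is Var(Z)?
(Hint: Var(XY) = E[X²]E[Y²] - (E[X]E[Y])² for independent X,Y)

Var(XY) = E[X²]E[Y²] - (E[X]E[Y])²
E[A] = 0.54545455, Var(A) = 0.020661157
E[P] = 4, Var(P) = 16
E[A²] = 0.020661157 + 0.54545455² = 0.31818182
E[P²] = 16 + 4² = 32
Var(Z) = 0.31818182*32 - (0.54545455*4)²
= 10.181818 - 4.7603306 = 5.4214876

5.4214876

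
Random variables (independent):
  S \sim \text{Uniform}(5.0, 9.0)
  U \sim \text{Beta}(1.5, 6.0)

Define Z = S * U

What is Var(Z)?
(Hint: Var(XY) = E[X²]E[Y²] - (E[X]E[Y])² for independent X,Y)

Var(XY) = E[X²]E[Y²] - (E[X]E[Y])²
E[S] = 7, Var(S) = 1.3333333
E[U] = 0.2, Var(U) = 0.018823529
E[S²] = 1.3333333 + 7² = 50.333333
E[U²] = 0.018823529 + 0.2² = 0.058823529
Var(Z) = 50.333333*0.058823529 - (7*0.2)²
= 2.9607843 - 1.96 = 1.0007843

1.0007843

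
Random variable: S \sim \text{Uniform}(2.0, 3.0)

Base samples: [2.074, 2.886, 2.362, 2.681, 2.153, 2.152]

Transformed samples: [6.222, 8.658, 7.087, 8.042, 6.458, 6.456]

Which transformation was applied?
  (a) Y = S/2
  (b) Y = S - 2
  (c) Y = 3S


Checking option (c) Y = 3S:
  S = 2.074 -> Y = 6.222 ✓
  S = 2.886 -> Y = 8.658 ✓
  S = 2.362 -> Y = 7.087 ✓
All samples match this transformation.

(c) 3S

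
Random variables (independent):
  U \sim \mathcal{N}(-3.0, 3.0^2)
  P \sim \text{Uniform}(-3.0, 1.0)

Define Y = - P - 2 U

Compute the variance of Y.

For independent RVs: Var(aX + bY) = a²Var(X) + b²Var(Y)
Var(U) = 9
Var(P) = 1.3333333
Var(Y) = (-2)²*9 + (-1)²*1.3333333
= 4*9 + 1*1.3333333 = 37.333333

37.333333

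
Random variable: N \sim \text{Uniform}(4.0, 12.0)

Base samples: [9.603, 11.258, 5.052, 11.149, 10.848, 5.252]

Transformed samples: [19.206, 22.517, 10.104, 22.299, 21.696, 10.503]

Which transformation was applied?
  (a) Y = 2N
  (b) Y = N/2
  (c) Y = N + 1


Checking option (a) Y = 2N:
  N = 9.603 -> Y = 19.206 ✓
  N = 11.258 -> Y = 22.517 ✓
  N = 5.052 -> Y = 10.104 ✓
All samples match this transformation.

(a) 2N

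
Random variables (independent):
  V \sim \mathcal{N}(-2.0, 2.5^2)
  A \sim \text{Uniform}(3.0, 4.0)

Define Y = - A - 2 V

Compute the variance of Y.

For independent RVs: Var(aX + bY) = a²Var(X) + b²Var(Y)
Var(V) = 6.25
Var(A) = 0.083333333
Var(Y) = (-2)²*6.25 + (-1)²*0.083333333
= 4*6.25 + 1*0.083333333 = 25.083333

25.083333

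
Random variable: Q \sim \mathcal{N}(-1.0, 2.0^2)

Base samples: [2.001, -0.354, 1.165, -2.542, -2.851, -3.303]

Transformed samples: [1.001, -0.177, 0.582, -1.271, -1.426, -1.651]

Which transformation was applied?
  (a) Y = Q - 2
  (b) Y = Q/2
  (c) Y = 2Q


Checking option (b) Y = Q/2:
  Q = 2.001 -> Y = 1.001 ✓
  Q = -0.354 -> Y = -0.177 ✓
  Q = 1.165 -> Y = 0.582 ✓
All samples match this transformation.

(b) Q/2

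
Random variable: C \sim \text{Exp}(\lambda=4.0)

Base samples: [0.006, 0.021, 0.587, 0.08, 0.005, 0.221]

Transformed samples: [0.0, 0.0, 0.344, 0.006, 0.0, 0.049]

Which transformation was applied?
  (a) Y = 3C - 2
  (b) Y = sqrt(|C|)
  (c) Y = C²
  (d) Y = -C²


Checking option (c) Y = C²:
  C = 0.006 -> Y = 0.0 ✓
  C = 0.021 -> Y = 0.0 ✓
  C = 0.587 -> Y = 0.344 ✓
All samples match this transformation.

(c) C²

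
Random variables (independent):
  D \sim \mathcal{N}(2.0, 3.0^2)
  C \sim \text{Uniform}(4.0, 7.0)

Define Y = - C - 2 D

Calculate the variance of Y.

For independent RVs: Var(aX + bY) = a²Var(X) + b²Var(Y)
Var(D) = 9
Var(C) = 0.75
Var(Y) = (-2)²*9 + (-1)²*0.75
= 4*9 + 1*0.75 = 36.75

36.75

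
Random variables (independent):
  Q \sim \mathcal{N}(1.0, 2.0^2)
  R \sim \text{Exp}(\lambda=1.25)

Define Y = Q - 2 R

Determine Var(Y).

For independent RVs: Var(aX + bY) = a²Var(X) + b²Var(Y)
Var(Q) = 4
Var(R) = 0.64
Var(Y) = 1²*4 + (-2)²*0.64
= 1*4 + 4*0.64 = 6.56

6.56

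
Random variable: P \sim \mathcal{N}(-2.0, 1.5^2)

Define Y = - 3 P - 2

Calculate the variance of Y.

For Y = aP + b: Var(Y) = a² * Var(P)
Var(P) = 1.5^2 = 2.25
Var(Y) = (-3)² * 2.25 = 9 * 2.25 = 20.25

20.25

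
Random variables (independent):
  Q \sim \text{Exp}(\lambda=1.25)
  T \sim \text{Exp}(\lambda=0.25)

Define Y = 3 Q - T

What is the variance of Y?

For independent RVs: Var(aX + bY) = a²Var(X) + b²Var(Y)
Var(Q) = 0.64
Var(T) = 16
Var(Y) = 3²*0.64 + (-1)²*16
= 9*0.64 + 1*16 = 21.76

21.76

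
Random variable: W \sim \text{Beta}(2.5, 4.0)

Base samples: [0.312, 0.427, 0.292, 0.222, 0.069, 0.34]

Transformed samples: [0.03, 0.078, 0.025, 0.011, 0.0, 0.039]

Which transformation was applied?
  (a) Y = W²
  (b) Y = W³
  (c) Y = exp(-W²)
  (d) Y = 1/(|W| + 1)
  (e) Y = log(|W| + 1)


Checking option (b) Y = W³:
  W = 0.312 -> Y = 0.03 ✓
  W = 0.427 -> Y = 0.078 ✓
  W = 0.292 -> Y = 0.025 ✓
All samples match this transformation.

(b) W³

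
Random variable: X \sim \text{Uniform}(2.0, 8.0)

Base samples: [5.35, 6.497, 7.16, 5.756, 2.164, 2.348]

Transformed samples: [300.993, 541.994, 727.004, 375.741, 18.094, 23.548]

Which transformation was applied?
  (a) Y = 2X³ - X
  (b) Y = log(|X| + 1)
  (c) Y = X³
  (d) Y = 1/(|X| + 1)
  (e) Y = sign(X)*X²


Checking option (a) Y = 2X³ - X:
  X = 5.35 -> Y = 300.993 ✓
  X = 6.497 -> Y = 541.994 ✓
  X = 7.16 -> Y = 727.004 ✓
All samples match this transformation.

(a) 2X³ - X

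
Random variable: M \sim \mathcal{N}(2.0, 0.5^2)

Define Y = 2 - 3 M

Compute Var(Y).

For Y = aM + b: Var(Y) = a² * Var(M)
Var(M) = 0.5^2 = 0.25
Var(Y) = (-3)² * 0.25 = 9 * 0.25 = 2.25

2.25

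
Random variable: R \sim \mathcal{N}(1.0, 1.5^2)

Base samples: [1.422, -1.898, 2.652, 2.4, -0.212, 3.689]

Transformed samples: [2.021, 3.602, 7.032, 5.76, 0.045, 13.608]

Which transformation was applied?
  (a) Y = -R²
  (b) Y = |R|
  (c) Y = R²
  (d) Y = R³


Checking option (c) Y = R²:
  R = 1.422 -> Y = 2.021 ✓
  R = -1.898 -> Y = 3.602 ✓
  R = 2.652 -> Y = 7.032 ✓
All samples match this transformation.

(c) R²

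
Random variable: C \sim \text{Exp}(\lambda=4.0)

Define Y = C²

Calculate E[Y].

E[C²] = Var(C) + (E[C])² = 0.0625 + 0.0625 = 0.125

0.125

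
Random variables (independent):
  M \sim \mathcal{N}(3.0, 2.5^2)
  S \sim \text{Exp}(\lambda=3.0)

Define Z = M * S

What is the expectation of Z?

For independent RVs: E[XY] = E[X]*E[Y]
E[M] = 3
E[S] = 0.33333333
E[Z] = 3 * 0.33333333 = 1

1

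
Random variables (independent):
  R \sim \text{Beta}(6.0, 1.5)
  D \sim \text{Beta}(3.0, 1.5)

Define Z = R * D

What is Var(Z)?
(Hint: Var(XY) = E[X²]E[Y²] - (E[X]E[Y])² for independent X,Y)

Var(XY) = E[X²]E[Y²] - (E[X]E[Y])²
E[R] = 0.8, Var(R) = 0.018823529
E[D] = 0.66666667, Var(D) = 0.04040404
E[R²] = 0.018823529 + 0.8² = 0.65882353
E[D²] = 0.04040404 + 0.66666667² = 0.48484848
Var(Z) = 0.65882353*0.48484848 - (0.8*0.66666667)²
= 0.31942959 - 0.28444444 = 0.034985146

0.034985146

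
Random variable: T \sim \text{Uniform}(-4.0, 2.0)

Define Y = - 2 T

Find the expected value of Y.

For Y = -2T:
E[Y] = -2 * E[T]
E[T] = (-4 + 2)/2 = -1
E[Y] = -2 * (-1) = 2

2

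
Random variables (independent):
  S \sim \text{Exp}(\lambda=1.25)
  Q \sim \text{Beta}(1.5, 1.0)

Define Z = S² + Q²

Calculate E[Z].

E[Z] = E[S²] + E[Q²]
E[S²] = Var(S) + E[S]² = 0.64 + 0.64 = 1.28
E[Q²] = Var(Q) + E[Q]² = 0.068571429 + 0.36 = 0.42857143
E[Z] = 1.28 + 0.42857143 = 1.7085714

1.7085714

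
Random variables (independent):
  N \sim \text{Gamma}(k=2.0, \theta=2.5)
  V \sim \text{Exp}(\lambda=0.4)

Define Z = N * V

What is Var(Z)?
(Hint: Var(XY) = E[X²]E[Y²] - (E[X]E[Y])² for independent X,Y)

Var(XY) = E[X²]E[Y²] - (E[X]E[Y])²
E[N] = 5, Var(N) = 12.5
E[V] = 2.5, Var(V) = 6.25
E[N²] = 12.5 + 5² = 37.5
E[V²] = 6.25 + 2.5² = 12.5
Var(Z) = 37.5*12.5 - (5*2.5)²
= 468.75 - 156.25 = 312.5

312.5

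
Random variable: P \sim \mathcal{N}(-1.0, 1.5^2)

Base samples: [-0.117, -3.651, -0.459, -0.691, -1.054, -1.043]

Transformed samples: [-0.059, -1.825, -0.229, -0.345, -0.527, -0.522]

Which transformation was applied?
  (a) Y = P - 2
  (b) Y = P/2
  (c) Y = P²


Checking option (b) Y = P/2:
  P = -0.117 -> Y = -0.059 ✓
  P = -3.651 -> Y = -1.825 ✓
  P = -0.459 -> Y = -0.229 ✓
All samples match this transformation.

(b) P/2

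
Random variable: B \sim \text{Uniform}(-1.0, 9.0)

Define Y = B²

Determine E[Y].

Using E[X²] = Var(X) + (E[X])²:
E[B] = 4
Var(B) = (9 + 1)^2/12 = 8.3333333
E[B²] = 8.3333333 + 4² = 8.3333333 + 16 = 24.333333

24.333333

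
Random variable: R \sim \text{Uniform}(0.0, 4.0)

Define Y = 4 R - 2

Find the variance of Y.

For Y = aR + b: Var(Y) = a² * Var(R)
Var(R) = (4 - 0)^2/12 = 1.3333333
Var(Y) = 4² * 1.3333333 = 16 * 1.3333333 = 21.333333

21.333333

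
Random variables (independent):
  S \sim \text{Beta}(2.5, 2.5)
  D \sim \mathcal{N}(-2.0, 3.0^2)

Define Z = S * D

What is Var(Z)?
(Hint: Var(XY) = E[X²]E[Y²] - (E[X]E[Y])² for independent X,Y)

Var(XY) = E[X²]E[Y²] - (E[X]E[Y])²
E[S] = 0.5, Var(S) = 0.041666667
E[D] = -2, Var(D) = 9
E[S²] = 0.041666667 + 0.5² = 0.29166667
E[D²] = 9 + (-2)² = 13
Var(Z) = 0.29166667*13 - (0.5*(-2))²
= 3.7916667 - 1 = 2.7916667

2.7916667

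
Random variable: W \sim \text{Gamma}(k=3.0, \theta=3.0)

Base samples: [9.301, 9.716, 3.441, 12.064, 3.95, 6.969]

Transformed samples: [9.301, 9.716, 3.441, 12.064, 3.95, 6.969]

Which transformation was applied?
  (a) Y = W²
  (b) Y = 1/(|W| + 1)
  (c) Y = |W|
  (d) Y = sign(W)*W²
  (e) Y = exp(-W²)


Checking option (c) Y = |W|:
  W = 9.301 -> Y = 9.301 ✓
  W = 9.716 -> Y = 9.716 ✓
  W = 3.441 -> Y = 3.441 ✓
All samples match this transformation.

(c) |W|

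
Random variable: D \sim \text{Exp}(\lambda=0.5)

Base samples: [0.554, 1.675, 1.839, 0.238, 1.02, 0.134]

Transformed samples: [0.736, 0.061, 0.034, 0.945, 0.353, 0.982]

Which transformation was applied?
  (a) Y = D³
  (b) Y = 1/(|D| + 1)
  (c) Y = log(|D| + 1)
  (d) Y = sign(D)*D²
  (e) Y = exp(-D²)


Checking option (e) Y = exp(-D²):
  D = 0.554 -> Y = 0.736 ✓
  D = 1.675 -> Y = 0.061 ✓
  D = 1.839 -> Y = 0.034 ✓
All samples match this transformation.

(e) exp(-D²)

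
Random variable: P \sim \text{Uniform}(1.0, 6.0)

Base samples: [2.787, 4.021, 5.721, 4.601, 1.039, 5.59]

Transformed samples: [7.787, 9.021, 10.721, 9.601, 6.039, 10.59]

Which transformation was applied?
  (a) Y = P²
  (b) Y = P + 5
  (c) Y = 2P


Checking option (b) Y = P + 5:
  P = 2.787 -> Y = 7.787 ✓
  P = 4.021 -> Y = 9.021 ✓
  P = 5.721 -> Y = 10.721 ✓
All samples match this transformation.

(b) P + 5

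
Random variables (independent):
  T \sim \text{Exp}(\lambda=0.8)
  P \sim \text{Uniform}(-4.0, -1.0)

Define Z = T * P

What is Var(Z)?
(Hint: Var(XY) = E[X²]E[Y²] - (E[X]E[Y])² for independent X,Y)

Var(XY) = E[X²]E[Y²] - (E[X]E[Y])²
E[T] = 1.25, Var(T) = 1.5625
E[P] = -2.5, Var(P) = 0.75
E[T²] = 1.5625 + 1.25² = 3.125
E[P²] = 0.75 + (-2.5)² = 7
Var(Z) = 3.125*7 - (1.25*(-2.5))²
= 21.875 - 9.765625 = 12.109375

12.109375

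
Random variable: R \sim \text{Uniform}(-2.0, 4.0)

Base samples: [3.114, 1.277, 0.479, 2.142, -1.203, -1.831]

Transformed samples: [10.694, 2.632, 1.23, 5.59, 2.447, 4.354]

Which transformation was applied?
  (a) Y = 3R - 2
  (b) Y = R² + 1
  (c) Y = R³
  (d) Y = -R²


Checking option (b) Y = R² + 1:
  R = 3.114 -> Y = 10.694 ✓
  R = 1.277 -> Y = 2.632 ✓
  R = 0.479 -> Y = 1.23 ✓
All samples match this transformation.

(b) R² + 1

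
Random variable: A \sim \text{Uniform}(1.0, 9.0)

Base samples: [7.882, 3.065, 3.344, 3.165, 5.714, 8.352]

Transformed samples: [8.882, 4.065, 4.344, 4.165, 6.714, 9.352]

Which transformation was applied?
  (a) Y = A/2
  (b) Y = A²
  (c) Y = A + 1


Checking option (c) Y = A + 1:
  A = 7.882 -> Y = 8.882 ✓
  A = 3.065 -> Y = 4.065 ✓
  A = 3.344 -> Y = 4.344 ✓
All samples match this transformation.

(c) A + 1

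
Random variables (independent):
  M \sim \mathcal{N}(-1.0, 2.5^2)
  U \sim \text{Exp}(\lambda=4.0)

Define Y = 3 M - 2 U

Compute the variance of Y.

For independent RVs: Var(aX + bY) = a²Var(X) + b²Var(Y)
Var(M) = 6.25
Var(U) = 0.0625
Var(Y) = 3²*6.25 + (-2)²*0.0625
= 9*6.25 + 4*0.0625 = 56.5

56.5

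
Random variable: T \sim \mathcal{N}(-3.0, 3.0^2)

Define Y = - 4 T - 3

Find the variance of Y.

For Y = aT + b: Var(Y) = a² * Var(T)
Var(T) = 3.0^2 = 9
Var(Y) = (-4)² * 9 = 16 * 9 = 144

144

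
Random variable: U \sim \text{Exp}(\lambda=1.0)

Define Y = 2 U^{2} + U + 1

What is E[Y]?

E[Y] = 2*E[U²] + 1*E[U] + 1
E[U] = 1
E[U²] = Var(U) + (E[U])² = 1 + 1 = 2
E[Y] = 2*2 + 1*1 + 1 = 6

6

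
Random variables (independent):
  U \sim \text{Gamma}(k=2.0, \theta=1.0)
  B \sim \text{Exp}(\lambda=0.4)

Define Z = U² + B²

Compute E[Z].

E[Z] = E[U²] + E[B²]
E[U²] = Var(U) + E[U]² = 2 + 4 = 6
E[B²] = Var(B) + E[B]² = 6.25 + 6.25 = 12.5
E[Z] = 6 + 12.5 = 18.5

18.5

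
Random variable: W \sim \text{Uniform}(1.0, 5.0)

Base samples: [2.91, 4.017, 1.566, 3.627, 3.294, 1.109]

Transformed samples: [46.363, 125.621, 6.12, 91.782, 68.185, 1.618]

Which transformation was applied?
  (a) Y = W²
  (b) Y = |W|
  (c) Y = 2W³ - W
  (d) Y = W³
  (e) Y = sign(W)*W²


Checking option (c) Y = 2W³ - W:
  W = 2.91 -> Y = 46.363 ✓
  W = 4.017 -> Y = 125.621 ✓
  W = 1.566 -> Y = 6.12 ✓
All samples match this transformation.

(c) 2W³ - W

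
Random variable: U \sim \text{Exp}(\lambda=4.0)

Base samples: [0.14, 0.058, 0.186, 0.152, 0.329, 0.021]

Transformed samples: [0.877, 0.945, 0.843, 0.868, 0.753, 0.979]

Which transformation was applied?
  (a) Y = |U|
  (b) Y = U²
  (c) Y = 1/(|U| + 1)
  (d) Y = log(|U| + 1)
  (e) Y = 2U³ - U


Checking option (c) Y = 1/(|U| + 1):
  U = 0.14 -> Y = 0.877 ✓
  U = 0.058 -> Y = 0.945 ✓
  U = 0.186 -> Y = 0.843 ✓
All samples match this transformation.

(c) 1/(|U| + 1)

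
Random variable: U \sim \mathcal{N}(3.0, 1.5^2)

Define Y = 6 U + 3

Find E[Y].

For Y = 6U + 3:
E[Y] = 6 * E[U] + 3
E[U] = 3.0 = 3
E[Y] = 6 * 3 + 3 = 21

21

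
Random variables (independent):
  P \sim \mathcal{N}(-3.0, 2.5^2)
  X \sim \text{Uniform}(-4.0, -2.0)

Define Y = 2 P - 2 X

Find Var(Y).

For independent RVs: Var(aX + bY) = a²Var(X) + b²Var(Y)
Var(P) = 6.25
Var(X) = 0.33333333
Var(Y) = 2²*6.25 + (-2)²*0.33333333
= 4*6.25 + 4*0.33333333 = 26.333333

26.333333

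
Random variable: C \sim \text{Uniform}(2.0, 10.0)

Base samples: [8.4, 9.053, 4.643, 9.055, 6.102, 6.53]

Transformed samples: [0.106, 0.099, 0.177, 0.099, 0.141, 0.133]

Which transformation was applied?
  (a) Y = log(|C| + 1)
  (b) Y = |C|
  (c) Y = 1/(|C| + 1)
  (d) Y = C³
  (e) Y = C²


Checking option (c) Y = 1/(|C| + 1):
  C = 8.4 -> Y = 0.106 ✓
  C = 9.053 -> Y = 0.099 ✓
  C = 4.643 -> Y = 0.177 ✓
All samples match this transformation.

(c) 1/(|C| + 1)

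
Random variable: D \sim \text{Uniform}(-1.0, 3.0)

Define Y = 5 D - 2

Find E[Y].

For Y = 5D - 2:
E[Y] = 5 * E[D] - 2
E[D] = (-1 + 3)/2 = 1
E[Y] = 5 * 1 - 2 = 3

3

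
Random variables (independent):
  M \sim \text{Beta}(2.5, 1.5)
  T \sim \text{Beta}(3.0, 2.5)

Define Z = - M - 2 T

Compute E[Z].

E[Z] = -1*E[M] - 2*E[T]
E[M] = 0.625
E[T] = 0.54545455
E[Z] = -1*0.625 - 2*0.54545455 = -1.7159091

-1.7159091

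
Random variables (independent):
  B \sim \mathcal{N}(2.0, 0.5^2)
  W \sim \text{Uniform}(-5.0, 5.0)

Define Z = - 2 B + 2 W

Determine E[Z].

E[Z] = -2*E[B] + 2*E[W]
E[B] = 2
E[W] = 0
E[Z] = -2*2 + 2*0 = -4

-4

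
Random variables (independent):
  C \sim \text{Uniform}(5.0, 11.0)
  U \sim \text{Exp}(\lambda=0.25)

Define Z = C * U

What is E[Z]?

For independent RVs: E[XY] = E[X]*E[Y]
E[C] = 8
E[U] = 4
E[Z] = 8 * 4 = 32

32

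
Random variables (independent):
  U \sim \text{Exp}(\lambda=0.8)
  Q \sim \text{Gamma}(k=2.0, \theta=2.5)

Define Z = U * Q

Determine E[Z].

For independent RVs: E[XY] = E[X]*E[Y]
E[U] = 1.25
E[Q] = 5
E[Z] = 1.25 * 5 = 6.25

6.25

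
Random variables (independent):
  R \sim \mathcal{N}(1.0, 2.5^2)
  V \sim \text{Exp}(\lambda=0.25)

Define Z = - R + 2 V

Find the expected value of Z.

E[Z] = -1*E[R] + 2*E[V]
E[R] = 1
E[V] = 4
E[Z] = -1*1 + 2*4 = 7

7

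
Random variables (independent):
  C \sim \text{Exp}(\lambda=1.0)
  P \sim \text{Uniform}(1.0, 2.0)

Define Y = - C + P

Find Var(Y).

For independent RVs: Var(aX + bY) = a²Var(X) + b²Var(Y)
Var(C) = 1
Var(P) = 0.083333333
Var(Y) = (-1)²*1 + 1²*0.083333333
= 1*1 + 1*0.083333333 = 1.0833333

1.0833333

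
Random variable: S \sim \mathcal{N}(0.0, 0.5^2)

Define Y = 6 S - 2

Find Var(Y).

For Y = aS + b: Var(Y) = a² * Var(S)
Var(S) = 0.5^2 = 0.25
Var(Y) = 6² * 0.25 = 36 * 0.25 = 9

9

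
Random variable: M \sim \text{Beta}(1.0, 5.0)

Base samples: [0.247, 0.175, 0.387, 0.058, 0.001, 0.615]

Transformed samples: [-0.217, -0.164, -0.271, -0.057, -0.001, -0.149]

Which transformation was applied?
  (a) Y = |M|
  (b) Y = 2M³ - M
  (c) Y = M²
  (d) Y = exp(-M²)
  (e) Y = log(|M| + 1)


Checking option (b) Y = 2M³ - M:
  M = 0.247 -> Y = -0.217 ✓
  M = 0.175 -> Y = -0.164 ✓
  M = 0.387 -> Y = -0.271 ✓
All samples match this transformation.

(b) 2M³ - M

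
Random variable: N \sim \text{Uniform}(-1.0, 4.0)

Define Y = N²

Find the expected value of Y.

E[N²] = Var(N) + (E[N])² = 2.0833333 + 2.25 = 4.3333333

4.3333333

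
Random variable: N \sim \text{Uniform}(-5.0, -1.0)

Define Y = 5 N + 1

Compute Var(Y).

For Y = aN + b: Var(Y) = a² * Var(N)
Var(N) = (-1 + 5)^2/12 = 1.3333333
Var(Y) = 5² * 1.3333333 = 25 * 1.3333333 = 33.333333

33.333333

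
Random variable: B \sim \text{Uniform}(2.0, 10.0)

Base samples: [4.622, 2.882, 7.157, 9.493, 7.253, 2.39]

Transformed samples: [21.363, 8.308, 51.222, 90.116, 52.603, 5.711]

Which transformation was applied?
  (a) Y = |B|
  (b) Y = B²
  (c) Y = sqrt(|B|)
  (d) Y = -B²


Checking option (b) Y = B²:
  B = 4.622 -> Y = 21.363 ✓
  B = 2.882 -> Y = 8.308 ✓
  B = 7.157 -> Y = 51.222 ✓
All samples match this transformation.

(b) B²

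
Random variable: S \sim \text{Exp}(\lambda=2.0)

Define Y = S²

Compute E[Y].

E[S²] = Var(S) + (E[S])² = 0.25 + 0.25 = 0.5

0.5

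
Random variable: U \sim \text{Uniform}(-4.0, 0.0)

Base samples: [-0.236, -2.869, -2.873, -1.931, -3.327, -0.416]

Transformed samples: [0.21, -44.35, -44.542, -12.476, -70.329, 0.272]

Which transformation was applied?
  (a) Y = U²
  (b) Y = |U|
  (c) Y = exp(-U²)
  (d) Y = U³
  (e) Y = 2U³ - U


Checking option (e) Y = 2U³ - U:
  U = -0.236 -> Y = 0.21 ✓
  U = -2.869 -> Y = -44.35 ✓
  U = -2.873 -> Y = -44.542 ✓
All samples match this transformation.

(e) 2U³ - U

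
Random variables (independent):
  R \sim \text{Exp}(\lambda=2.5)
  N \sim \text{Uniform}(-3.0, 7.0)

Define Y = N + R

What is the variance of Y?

For independent RVs: Var(aX + bY) = a²Var(X) + b²Var(Y)
Var(R) = 0.16
Var(N) = 8.3333333
Var(Y) = 1²*0.16 + 1²*8.3333333
= 1*0.16 + 1*8.3333333 = 8.4933333

8.4933333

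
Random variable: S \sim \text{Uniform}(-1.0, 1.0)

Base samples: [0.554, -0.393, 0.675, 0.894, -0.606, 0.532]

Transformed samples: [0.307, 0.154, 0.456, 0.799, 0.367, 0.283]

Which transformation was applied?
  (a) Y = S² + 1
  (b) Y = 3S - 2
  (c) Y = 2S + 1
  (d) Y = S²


Checking option (d) Y = S²:
  S = 0.554 -> Y = 0.307 ✓
  S = -0.393 -> Y = 0.154 ✓
  S = 0.675 -> Y = 0.456 ✓
All samples match this transformation.

(d) S²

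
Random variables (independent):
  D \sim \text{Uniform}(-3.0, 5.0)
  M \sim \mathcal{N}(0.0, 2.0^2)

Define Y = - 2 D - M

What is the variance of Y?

For independent RVs: Var(aX + bY) = a²Var(X) + b²Var(Y)
Var(D) = 5.3333333
Var(M) = 4
Var(Y) = (-2)²*5.3333333 + (-1)²*4
= 4*5.3333333 + 1*4 = 25.333333

25.333333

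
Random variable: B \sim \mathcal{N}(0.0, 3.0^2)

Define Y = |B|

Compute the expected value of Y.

For X ~ N(0, 3.0²), E[|X|] = sigma * sqrt(2/pi)
= 3.0 * sqrt(2/pi) = 2.3936537

2.3936537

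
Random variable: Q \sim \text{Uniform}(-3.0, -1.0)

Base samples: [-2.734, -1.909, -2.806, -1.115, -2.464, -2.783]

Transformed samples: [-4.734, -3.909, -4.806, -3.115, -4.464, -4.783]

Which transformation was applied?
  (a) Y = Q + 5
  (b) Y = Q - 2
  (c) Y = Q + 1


Checking option (b) Y = Q - 2:
  Q = -2.734 -> Y = -4.734 ✓
  Q = -1.909 -> Y = -3.909 ✓
  Q = -2.806 -> Y = -4.806 ✓
All samples match this transformation.

(b) Q - 2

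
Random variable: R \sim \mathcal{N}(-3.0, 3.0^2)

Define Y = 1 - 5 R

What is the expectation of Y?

For Y = -5R + 1:
E[Y] = -5 * E[R] + 1
E[R] = -3.0 = -3
E[Y] = -5 * (-3) + 1 = 16

16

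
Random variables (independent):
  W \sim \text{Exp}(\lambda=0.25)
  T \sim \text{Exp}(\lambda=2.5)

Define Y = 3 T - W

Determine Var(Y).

For independent RVs: Var(aX + bY) = a²Var(X) + b²Var(Y)
Var(W) = 16
Var(T) = 0.16
Var(Y) = (-1)²*16 + 3²*0.16
= 1*16 + 9*0.16 = 17.44

17.44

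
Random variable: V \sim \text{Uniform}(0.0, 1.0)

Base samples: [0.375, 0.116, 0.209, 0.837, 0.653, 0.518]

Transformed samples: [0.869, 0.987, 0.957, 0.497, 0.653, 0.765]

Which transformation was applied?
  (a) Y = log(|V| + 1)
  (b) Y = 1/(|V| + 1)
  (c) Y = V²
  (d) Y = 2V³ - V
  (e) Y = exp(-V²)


Checking option (e) Y = exp(-V²):
  V = 0.375 -> Y = 0.869 ✓
  V = 0.116 -> Y = 0.987 ✓
  V = 0.209 -> Y = 0.957 ✓
All samples match this transformation.

(e) exp(-V²)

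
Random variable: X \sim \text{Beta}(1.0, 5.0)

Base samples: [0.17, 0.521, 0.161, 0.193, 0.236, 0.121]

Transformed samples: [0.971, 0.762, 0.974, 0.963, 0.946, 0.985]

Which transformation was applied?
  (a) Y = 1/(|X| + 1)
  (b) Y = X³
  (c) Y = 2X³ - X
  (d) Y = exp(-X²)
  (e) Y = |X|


Checking option (d) Y = exp(-X²):
  X = 0.17 -> Y = 0.971 ✓
  X = 0.521 -> Y = 0.762 ✓
  X = 0.161 -> Y = 0.974 ✓
All samples match this transformation.

(d) exp(-X²)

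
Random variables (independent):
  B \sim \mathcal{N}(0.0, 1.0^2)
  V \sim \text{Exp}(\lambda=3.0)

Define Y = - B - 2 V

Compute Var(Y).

For independent RVs: Var(aX + bY) = a²Var(X) + b²Var(Y)
Var(B) = 1
Var(V) = 0.11111111
Var(Y) = (-1)²*1 + (-2)²*0.11111111
= 1*1 + 4*0.11111111 = 1.4444444

1.4444444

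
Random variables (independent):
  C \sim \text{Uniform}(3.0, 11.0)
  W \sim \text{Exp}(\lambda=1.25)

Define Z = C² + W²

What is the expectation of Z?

E[Z] = E[C²] + E[W²]
E[C²] = Var(C) + E[C]² = 5.3333333 + 49 = 54.333333
E[W²] = Var(W) + E[W]² = 0.64 + 0.64 = 1.28
E[Z] = 54.333333 + 1.28 = 55.613333

55.613333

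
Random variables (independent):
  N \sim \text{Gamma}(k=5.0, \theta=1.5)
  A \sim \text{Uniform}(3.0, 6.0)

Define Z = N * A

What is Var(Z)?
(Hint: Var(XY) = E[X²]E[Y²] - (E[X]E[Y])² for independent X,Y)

Var(XY) = E[X²]E[Y²] - (E[X]E[Y])²
E[N] = 7.5, Var(N) = 11.25
E[A] = 4.5, Var(A) = 0.75
E[N²] = 11.25 + 7.5² = 67.5
E[A²] = 0.75 + 4.5² = 21
Var(Z) = 67.5*21 - (7.5*4.5)²
= 1417.5 - 1139.0625 = 278.4375

278.4375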